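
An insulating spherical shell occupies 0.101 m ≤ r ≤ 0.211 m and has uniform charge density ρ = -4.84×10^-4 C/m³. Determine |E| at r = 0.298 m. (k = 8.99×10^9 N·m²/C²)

|E| ≈ 1.72×10^6 V/m

Symmetry ⇒ E = E(r) r̂. Gaussian sphere of radius r = 0.298 m (r > 0.211 m, enclosing the whole shell).
Q_enc = ρ·(4π/3)(b³ − a³) = (-4.84×10^-4)·(4π/3)·((0.211)³ − (0.101)³) = -1.696×10^-5 C.
Applying ∮E·dA = Q_enc/ε₀ with Φ = E(4πr²):
E = k|Q_enc|/r² = (8.99×10^9)(1.696×10^-5)/(0.298)² = 1.72×10^6 N/C.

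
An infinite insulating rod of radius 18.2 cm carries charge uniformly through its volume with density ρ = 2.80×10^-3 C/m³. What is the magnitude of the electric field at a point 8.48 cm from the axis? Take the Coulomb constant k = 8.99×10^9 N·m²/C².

|E| ≈ 1.34e7 V/m

By cylindrical symmetry E is radial; use a coaxial Gaussian cylinder of radius 8.48 cm and length L (r < R).
Enclosed charge per unit length: λ_enc = ρ·πr² = (2.80×10^-3)π(0.0848)² = 6.326×10^-5 C/m.
By Gauss's law (flux through the curved wall only), E·2πrL = λ_enc L/ε₀.
E = 2k|λ_enc|/r = 2(8.99×10^9)(6.326e-5)/(0.0848) = 1.34e7 N/C.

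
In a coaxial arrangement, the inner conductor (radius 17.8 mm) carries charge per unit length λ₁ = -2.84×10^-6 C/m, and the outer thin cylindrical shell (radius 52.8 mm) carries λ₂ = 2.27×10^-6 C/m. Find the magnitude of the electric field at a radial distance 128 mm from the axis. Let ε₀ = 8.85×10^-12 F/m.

8.01×10^4 N/C

Choose a coaxial cylinder of radius r = 128 mm (arbitrary length L) as the Gaussian surface (r > 52.8 mm, enclosing both).
λ_enc = λ₁ + λ₂ = (-2.84e-6) + (2.27×10^-6) = -5.70e-7 C/m.
By Gauss's law (flux through the curved wall only), E·2πrL = λ_enc L/ε₀.
E = |λ_enc|/(2πε₀r) = (5.70e-7)/(2π·8.85×10^-12·0.128) = 8.01e4 N/C.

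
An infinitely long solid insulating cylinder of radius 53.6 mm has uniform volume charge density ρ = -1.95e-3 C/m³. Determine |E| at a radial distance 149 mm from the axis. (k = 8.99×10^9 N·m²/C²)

By cylindrical symmetry E is radial; use a coaxial Gaussian cylinder of radius 149 mm and length L (r > 53.6 mm, full cross-section enclosed).
λ_enc = ρ·πR² = (-1.95×10^-3)π(0.0536)² = -1.76×10^-5 C/m.
Applying ∮E·dA = Q_enc/ε₀ with the end caps contributing no flux:
E = 2k|λ_enc|/r = 2(8.99×10^9)(1.76×10^-5)/(0.149) = 2.12e6 N/C.

|E| ≈ 2.12×10^6 V/m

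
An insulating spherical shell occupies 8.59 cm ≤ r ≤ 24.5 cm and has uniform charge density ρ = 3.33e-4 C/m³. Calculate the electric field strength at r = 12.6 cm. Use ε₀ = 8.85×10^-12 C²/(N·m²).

Use a concentric Gaussian sphere at r = 12.6 cm (within the shell material, 8.59 cm < r < 24.5 cm).
Only the shell between 8.59 cm and r is enclosed: Q_enc = ρ·(4π/3)(r³ − a³) = (3.33e-4)·(4π/3)·((0.126)³ − (0.0859)³) = 1.906×10^-6 C.
Since E is radial and uniform over the Gaussian sphere, Φ = E·4πr² = Q_enc/ε₀.
E = |Q_enc|/(4πε₀r²) = (1.906×10^-6)/(4π·8.85×10^-12·(0.126)²) = 1.08×10^6 N/C.

E = 1.08e6 N/C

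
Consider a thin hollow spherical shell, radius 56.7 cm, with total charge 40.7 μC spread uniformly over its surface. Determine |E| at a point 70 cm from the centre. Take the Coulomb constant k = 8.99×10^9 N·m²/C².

Symmetry ⇒ E = E(r) r̂. Gaussian sphere of radius r = 70 cm (r > 56.7 cm).
The entire shell is enclosed: Q_enc = 4.07e-5 C.
Since E is radial and uniform over the Gaussian sphere, Φ = E·4πr² = Q_enc/ε₀.
E = k|Q_enc|/r² = (8.99×10^9)(4.07×10^-5)/(0.7)² = 7.47×10^5 N/C.

|E| = 7.47×10^5 V/m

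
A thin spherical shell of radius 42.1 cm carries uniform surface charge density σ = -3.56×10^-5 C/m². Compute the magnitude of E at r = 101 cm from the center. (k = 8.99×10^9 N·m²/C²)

Symmetry ⇒ E = E(r) r̂. Gaussian sphere of radius r = 101 cm (r > 42.1 cm).
The entire shell is enclosed: Q_enc = σ·4πR² = (-3.56×10^-5)·4π·(0.421)² = -7.929e-5 C.
Applying ∮E·dA = Q_enc/ε₀ with Φ = E(4πr²):
E = k|Q_enc|/r² = (8.99×10^9)(7.929e-5)/(1.01)² = 6.99e5 N/C.

E ≈ 6.99×10^5 V/m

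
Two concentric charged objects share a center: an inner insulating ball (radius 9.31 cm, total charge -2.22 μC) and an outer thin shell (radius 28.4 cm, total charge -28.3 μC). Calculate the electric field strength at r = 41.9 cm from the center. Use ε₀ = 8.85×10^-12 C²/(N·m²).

1.56×10^6 N/C

Symmetry ⇒ E = E(r) r̂. Gaussian sphere of radius r = 41.9 cm (r > 28.4 cm, enclosing both).
Q_enc = (-2.22 μC) + (-28.3 μC) = -3.052e-5 C.
Since E is radial and uniform over the Gaussian sphere, Φ = E·4πr² = Q_enc/ε₀.
E = |Q_enc|/(4πε₀r²) = (3.052e-5)/(4π·8.85×10^-12·(0.419)²) = 1.56e6 N/C.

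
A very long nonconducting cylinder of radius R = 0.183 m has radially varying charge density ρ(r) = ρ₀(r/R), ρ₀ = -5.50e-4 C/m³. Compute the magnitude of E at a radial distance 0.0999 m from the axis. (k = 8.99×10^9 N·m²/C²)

Take a coaxial cylindrical Gaussian surface of radius r = 0.0999 m and length L (r < R).
λ_enc = ∫₀^r ρ(r')·2πr' dr' = (2πρ₀/R)·r^3/3 = -6.276e-6 C/m.
Gauss's law: E·2πrL = λ_enc L/ε₀.
E = 2k|λ_enc|/r = 2(8.99×10^9)(6.276e-6)/(0.0999) = 1.13e6 N/C.

E ≈ 1.13e6 N/C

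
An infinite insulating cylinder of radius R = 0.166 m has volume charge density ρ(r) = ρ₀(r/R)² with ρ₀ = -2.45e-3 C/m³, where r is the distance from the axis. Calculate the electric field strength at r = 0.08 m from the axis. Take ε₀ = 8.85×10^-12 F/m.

|E| = 1.29e6 V/m

Choose a coaxial cylinder of radius r = 0.08 m (arbitrary length L) as the Gaussian surface (r < R).
λ_enc = ∫₀^r ρ(r')·2πr' dr' = (2πρ₀/R²)·r^4/4 = -5.72×10^-6 C/m.
By Gauss's law (flux through the curved wall only), E·2πrL = λ_enc L/ε₀.
E = |λ_enc|/(2πε₀r) = (5.72e-6)/(2π·8.85×10^-12·0.08) = 1.29×10^6 N/C.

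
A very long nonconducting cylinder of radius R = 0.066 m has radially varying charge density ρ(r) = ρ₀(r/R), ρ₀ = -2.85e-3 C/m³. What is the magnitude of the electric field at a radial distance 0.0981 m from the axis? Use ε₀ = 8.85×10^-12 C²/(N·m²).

E = 4.77e6 V/m

Choose a coaxial cylinder of radius r = 0.0981 m (arbitrary length L) as the Gaussian surface (r > R, full charge per length enclosed).
λ_enc = 2π ∫₀^R ρ₀(r'/R)^1 r' dr' = 2πρ₀R²/3 = -2.60×10^-5 C/m.
By Gauss's law (flux through the curved wall only), E·2πrL = λ_enc L/ε₀.
E = |λ_enc|/(2πε₀r) = (2.60×10^-5)/(2π·8.85×10^-12·0.0981) = 4.77×10^6 N/C.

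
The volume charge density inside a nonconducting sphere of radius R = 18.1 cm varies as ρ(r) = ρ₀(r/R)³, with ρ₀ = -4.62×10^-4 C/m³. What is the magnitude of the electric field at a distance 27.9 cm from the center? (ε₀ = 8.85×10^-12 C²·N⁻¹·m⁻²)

Use a concentric Gaussian sphere at r = 27.9 cm (r > R, all charge enclosed).
Q_enc = 4π ∫₀^R ρ₀(r'/R)^3 r'² dr' = 4πρ₀R³/6 = -5.738×10^-6 C.
Applying ∮E·dA = Q_enc/ε₀ with Φ = E(4πr²):
E = |Q_enc|/(4πε₀r²) = (5.738e-6)/(4π·8.85×10^-12·(0.279)²) = 6.63×10^5 N/C.

|E| ≈ 6.63e5 N/C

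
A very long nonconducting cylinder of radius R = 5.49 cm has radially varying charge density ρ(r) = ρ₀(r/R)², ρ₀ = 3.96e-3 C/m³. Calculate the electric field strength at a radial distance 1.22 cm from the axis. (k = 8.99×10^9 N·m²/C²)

By cylindrical symmetry E is radial; use a coaxial Gaussian cylinder of radius 1.22 cm and length L (r < R).
λ_enc = ∫₀^r ρ(r')·2πr' dr' = (2πρ₀/R²)·r^4/4 = 4.572×10^-8 C/m.
Gauss's law: E·2πrL = λ_enc L/ε₀.
E = 2k|λ_enc|/r = 2(8.99×10^9)(4.572×10^-8)/(0.0122) = 6.74e4 N/C.

6.74×10^4 N/C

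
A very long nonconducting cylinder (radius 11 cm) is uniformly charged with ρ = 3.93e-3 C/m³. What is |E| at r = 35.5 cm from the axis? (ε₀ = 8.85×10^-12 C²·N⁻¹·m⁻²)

E = 7.57×10^6 N/C

Coaxial Gaussian cylinder, radius r = 35.5 cm, length L (r > 11 cm, full cross-section enclosed).
λ_enc = ρ·πR² = (3.93e-3)π(0.11)² = 1.494×10^-4 C/m.
Applying ∮E·dA = Q_enc/ε₀ with the end caps contributing no flux:
E = |λ_enc|/(2πε₀r) = (1.494×10^-4)/(2π·8.85×10^-12·0.355) = 7.57×10^6 N/C.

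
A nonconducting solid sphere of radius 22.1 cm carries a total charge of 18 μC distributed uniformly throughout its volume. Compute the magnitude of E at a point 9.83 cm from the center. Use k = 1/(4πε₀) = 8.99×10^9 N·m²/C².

Use a concentric Gaussian sphere at r = 9.83 cm (r < R).
Only the charge within r is enclosed: Q_enc = Q·(r/R)³ = (18 μC)·(9.83 cm/22.1 cm)³ = 1.584×10^-6 C.
By Gauss's law, ∮E·dA = E·4πr² = Q_enc/ε₀.
E = k|Q_enc|/r² = (8.99×10^9)(1.584×10^-6)/(0.0983)² = 1.47×10^6 N/C.

E ≈ 1.47e6 N/C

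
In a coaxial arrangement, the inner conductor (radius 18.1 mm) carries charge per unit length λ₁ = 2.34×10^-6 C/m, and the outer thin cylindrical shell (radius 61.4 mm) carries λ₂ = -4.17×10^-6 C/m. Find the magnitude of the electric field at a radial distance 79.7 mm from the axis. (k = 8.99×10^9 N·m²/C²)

Choose a coaxial cylinder of radius r = 79.7 mm (arbitrary length L) as the Gaussian surface (r > 61.4 mm, enclosing both).
λ_enc = λ₁ + λ₂ = (2.34×10^-6) + (-4.17×10^-6) = -1.83e-6 C/m.
Gauss's law: E·2πrL = λ_enc L/ε₀.
E = 2k|λ_enc|/r = 2(8.99×10^9)(1.83×10^-6)/(0.0797) = 4.13×10^5 N/C.

|E| ≈ 4.13×10^5 N/C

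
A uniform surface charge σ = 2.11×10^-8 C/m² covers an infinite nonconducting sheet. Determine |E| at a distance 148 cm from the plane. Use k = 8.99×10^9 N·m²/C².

The symmetry is planar: E is normal to the sheet and the same magnitude on both sides. Take a pillbox straddling the sheet with end-cap area A.
Flux Φ = 2EA and Q_enc = σA, so 2EA = σA/ε₀ ⇒ E = |σ|/(2ε₀), independent of distance.
E = 2πk|σ| = 2π(8.99×10^9)(2.11×10^-8) = 1.19e3 N/C.

E ≈ 1.19×10^3 V/m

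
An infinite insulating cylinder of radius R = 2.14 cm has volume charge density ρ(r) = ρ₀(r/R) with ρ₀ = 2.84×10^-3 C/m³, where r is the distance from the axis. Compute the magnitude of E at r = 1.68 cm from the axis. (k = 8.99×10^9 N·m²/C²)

E ≈ 1.41×10^6 N/C

Choose a coaxial cylinder of radius r = 1.68 cm (arbitrary length L) as the Gaussian surface (r < R).
λ_enc = ∫₀^r ρ(r')·2πr' dr' = (2πρ₀/R)·r^3/3 = 1.318×10^-6 C/m.
By Gauss's law (flux through the curved wall only), E·2πrL = λ_enc L/ε₀.
E = 2k|λ_enc|/r = 2(8.99×10^9)(1.318×10^-6)/(0.0168) = 1.41e6 N/C.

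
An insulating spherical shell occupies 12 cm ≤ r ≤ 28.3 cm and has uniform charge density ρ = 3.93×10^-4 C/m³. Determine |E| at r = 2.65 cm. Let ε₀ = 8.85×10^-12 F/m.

E = 0

Take a concentric spherical Gaussian surface of radius r = 2.65 cm (r < 12 cm, inside the empty cavity).
No charge is enclosed, so by Gauss's law E·4πr² = 0 ⇒ E = 0.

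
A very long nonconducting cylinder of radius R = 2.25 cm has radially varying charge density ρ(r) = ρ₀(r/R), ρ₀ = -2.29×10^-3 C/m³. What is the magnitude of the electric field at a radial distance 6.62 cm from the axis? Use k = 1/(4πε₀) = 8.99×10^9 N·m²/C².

Take a coaxial cylindrical Gaussian surface of radius r = 6.62 cm and length L (r > R, full charge per length enclosed).
λ_enc = 2π ∫₀^R ρ₀(r'/R)^1 r' dr' = 2πρ₀R²/3 = -2.428×10^-6 C/m.
Since E is radial and uniform over the curved surface, Φ = E·2πrL = Q_enc/ε₀ = λ_enc L/ε₀.
E = 2k|λ_enc|/r = 2(8.99×10^9)(2.428e-6)/(0.0662) = 6.59×10^5 N/C.

E ≈ 6.59×10^5 N/C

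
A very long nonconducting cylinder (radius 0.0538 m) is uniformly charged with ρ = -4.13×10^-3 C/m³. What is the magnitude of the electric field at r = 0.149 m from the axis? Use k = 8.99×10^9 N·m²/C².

4.53×10^6 V/m

By cylindrical symmetry E is radial; use a coaxial Gaussian cylinder of radius 0.149 m and length L (r > 0.0538 m, full cross-section enclosed).
λ_enc = ρ·πR² = (-4.13e-3)π(0.0538)² = -3.755e-5 C/m.
By Gauss's law (flux through the curved wall only), E·2πrL = λ_enc L/ε₀.
E = 2k|λ_enc|/r = 2(8.99×10^9)(3.755×10^-5)/(0.149) = 4.53e6 N/C.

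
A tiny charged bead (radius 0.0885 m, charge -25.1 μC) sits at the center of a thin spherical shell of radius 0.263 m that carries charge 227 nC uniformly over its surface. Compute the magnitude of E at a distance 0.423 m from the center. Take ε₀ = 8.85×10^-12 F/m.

Take a concentric spherical Gaussian surface of radius r = 0.423 m (r > 0.263 m, enclosing both).
Q_enc = (-25.1 μC) + (227 nC) = -2.487×10^-5 C.
By Gauss's law, ∮E·dA = E·4πr² = Q_enc/ε₀.
E = |Q_enc|/(4πε₀r²) = (2.487e-5)/(4π·8.85×10^-12·(0.423)²) = 1.25e6 N/C.

E = 1.25×10^6 N/C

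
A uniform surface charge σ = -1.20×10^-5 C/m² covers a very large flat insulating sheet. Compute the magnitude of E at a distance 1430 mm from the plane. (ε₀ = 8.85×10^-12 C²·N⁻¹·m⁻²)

|E| ≈ 6.78×10^5 N/C

By planar symmetry E is perpendicular to the sheet and uniform; use a Gaussian pillbox with flat faces of area A on each side of the sheet.
Only the two end caps contribute flux: Φ = 2EA. With Q_enc = σA, Gauss's law gives E = |σ|/(2ε₀).
E = |σ|/(2ε₀) = (1.20×10^-5)/(2·8.85×10^-12) = 6.78e5 N/C.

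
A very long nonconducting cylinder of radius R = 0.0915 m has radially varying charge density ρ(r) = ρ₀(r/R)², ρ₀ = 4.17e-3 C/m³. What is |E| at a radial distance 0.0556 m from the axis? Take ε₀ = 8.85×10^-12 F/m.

By cylindrical symmetry E is radial; use a coaxial Gaussian cylinder of radius 0.0556 m and length L (r < R).
Integrating ρ over the cross-section to radius r: λ_enc = (2πρ₀/R²) ∫₀^r r'^3 dr' = 2πρ₀ r^4/(4·R²) = 7.477e-6 C/m.
By Gauss's law (flux through the curved wall only), E·2πrL = λ_enc L/ε₀.
E = |λ_enc|/(2πε₀r) = (7.477×10^-6)/(2π·8.85×10^-12·0.0556) = 2.42×10^6 N/C.

|E| = 2.42×10^6 N/C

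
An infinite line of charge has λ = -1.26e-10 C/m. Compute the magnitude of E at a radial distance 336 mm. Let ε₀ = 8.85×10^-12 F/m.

|E| ≈ 6.74 N/C

Coaxial Gaussian cylinder, radius r = 336 mm, length L.
Q_enc = λL, so λ_enc = -1.26×10^-10 C/m.
Since E is radial and uniform over the curved surface, Φ = E·2πrL = Q_enc/ε₀ = λ_enc L/ε₀.
E = |λ_enc|/(2πε₀r) = (1.26e-10)/(2π·8.85×10^-12·0.336) = 6.74 N/C.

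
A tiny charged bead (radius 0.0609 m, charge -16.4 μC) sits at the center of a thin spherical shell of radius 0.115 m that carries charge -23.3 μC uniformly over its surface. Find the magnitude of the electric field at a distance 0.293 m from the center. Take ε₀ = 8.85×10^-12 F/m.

|E| = 4.16e6 N/C

Symmetry ⇒ E = E(r) r̂. Gaussian sphere of radius r = 0.293 m (r > 0.115 m, enclosing both).
Q_enc = (-16.4 μC) + (-23.3 μC) = -3.97×10^-5 C.
By Gauss's law, ∮E·dA = E·4πr² = Q_enc/ε₀.
E = |Q_enc|/(4πε₀r²) = (3.97e-5)/(4π·8.85×10^-12·(0.293)²) = 4.16e6 N/C.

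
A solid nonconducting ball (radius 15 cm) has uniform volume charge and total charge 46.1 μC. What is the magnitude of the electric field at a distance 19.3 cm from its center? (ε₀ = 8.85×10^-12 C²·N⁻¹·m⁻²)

E ≈ 1.11×10^7 N/C

Use a concentric Gaussian sphere at r = 19.3 cm (r > R, so the entire charge is enclosed).
Q_enc = 46.1 μC = 4.61×10^-5 C.
Applying ∮E·dA = Q_enc/ε₀ with Φ = E(4πr²):
E = |Q_enc|/(4πε₀r²) = (4.61e-5)/(4π·8.85×10^-12·(0.193)²) = 1.11e7 N/C.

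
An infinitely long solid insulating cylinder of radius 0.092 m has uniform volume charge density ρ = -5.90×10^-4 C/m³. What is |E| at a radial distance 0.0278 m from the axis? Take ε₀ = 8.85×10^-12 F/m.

|E| = 9.27×10^5 V/m

By cylindrical symmetry E is radial; use a coaxial Gaussian cylinder of radius 0.0278 m and length L (r < R).
Enclosed charge per unit length: λ_enc = ρ·πr² = (-5.90e-4)π(0.0278)² = -1.432e-6 C/m.
Since E is radial and uniform over the curved surface, Φ = E·2πrL = Q_enc/ε₀ = λ_enc L/ε₀.
E = |λ_enc|/(2πε₀r) = (1.432e-6)/(2π·8.85×10^-12·0.0278) = 9.27e5 N/C.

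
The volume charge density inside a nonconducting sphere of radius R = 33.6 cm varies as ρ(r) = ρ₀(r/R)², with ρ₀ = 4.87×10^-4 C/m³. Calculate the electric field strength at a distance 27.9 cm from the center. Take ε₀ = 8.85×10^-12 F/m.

Symmetry ⇒ E = E(r) r̂. Gaussian sphere of radius r = 27.9 cm (r < R).
Q_enc = ∫₀^r ρ(r')·4πr'² dr' = (4πρ₀/R²) ∫₀^r r'^4 dr' = 4πρ₀ r^5/(5·R²) = 1.833×10^-5 C.
Since E is radial and uniform over the Gaussian sphere, Φ = E·4πr² = Q_enc/ε₀.
E = |Q_enc|/(4πε₀r²) = (1.833e-5)/(4π·8.85×10^-12·(0.279)²) = 2.12e6 N/C.

E = 2.12×10^6 N/C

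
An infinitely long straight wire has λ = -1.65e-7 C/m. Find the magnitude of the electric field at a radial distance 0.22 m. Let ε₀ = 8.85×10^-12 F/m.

Take a coaxial cylindrical Gaussian surface of radius r = 0.22 m and length L.
Q_enc = λL, so λ_enc = -1.65×10^-7 C/m.
Since E is radial and uniform over the curved surface, Φ = E·2πrL = Q_enc/ε₀ = λ_enc L/ε₀.
E = |λ_enc|/(2πε₀r) = (1.65×10^-7)/(2π·8.85×10^-12·0.22) = 1.35×10^4 N/C.

|E| = 1.35×10^4 N/C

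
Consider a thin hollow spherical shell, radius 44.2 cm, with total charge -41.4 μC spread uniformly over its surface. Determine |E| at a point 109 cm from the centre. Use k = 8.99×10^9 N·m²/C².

|E| = 3.13×10^5 V/m

Use a concentric Gaussian sphere at r = 109 cm (r > 44.2 cm).
The entire shell is enclosed: Q_enc = -4.14×10^-5 C.
Since E is radial and uniform over the Gaussian sphere, Φ = E·4πr² = Q_enc/ε₀.
E = k|Q_enc|/r² = (8.99×10^9)(4.14×10^-5)/(1.09)² = 3.13e5 N/C.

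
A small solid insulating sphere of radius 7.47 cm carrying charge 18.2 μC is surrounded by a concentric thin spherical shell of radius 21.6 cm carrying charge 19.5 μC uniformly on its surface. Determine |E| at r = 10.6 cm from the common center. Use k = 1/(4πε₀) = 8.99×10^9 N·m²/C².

Use a concentric Gaussian sphere at r = 10.6 cm (between the bodies, 7.47 cm < r < 21.6 cm).
Only the inner charge is enclosed; the outer shell contributes nothing inside itself. Q_enc = 18.2 μC = 1.82×10^-5 C.
Gauss's law: E·4πr² = Q_enc/ε₀.
E = k|Q_enc|/r² = (8.99×10^9)(1.82×10^-5)/(0.106)² = 1.46e7 N/C.

1.46e7 N/C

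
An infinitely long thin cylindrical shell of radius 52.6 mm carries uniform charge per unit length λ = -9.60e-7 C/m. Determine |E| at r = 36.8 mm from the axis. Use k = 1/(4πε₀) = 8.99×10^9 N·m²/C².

E = 0

By cylindrical symmetry E is radial; use a coaxial Gaussian cylinder of radius 36.8 mm and length L (r < 52.6 mm, inside the shell).
No charge is enclosed, so Gauss's law gives E·2πrL = 0 ⇒ E = 0.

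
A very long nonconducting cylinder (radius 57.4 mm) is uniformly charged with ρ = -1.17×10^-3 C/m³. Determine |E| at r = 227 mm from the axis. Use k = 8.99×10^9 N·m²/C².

E ≈ 9.59e5 N/C

Choose a coaxial cylinder of radius r = 227 mm (arbitrary length L) as the Gaussian surface (r > 57.4 mm, full cross-section enclosed).
λ_enc = ρ·πR² = (-1.17×10^-3)π(0.0574)² = -1.211e-5 C/m.
By Gauss's law (flux through the curved wall only), E·2πrL = λ_enc L/ε₀.
E = 2k|λ_enc|/r = 2(8.99×10^9)(1.211×10^-5)/(0.227) = 9.59e5 N/C.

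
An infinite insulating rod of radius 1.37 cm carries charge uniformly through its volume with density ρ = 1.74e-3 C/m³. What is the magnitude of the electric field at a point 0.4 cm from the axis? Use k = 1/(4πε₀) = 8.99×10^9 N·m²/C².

Choose a coaxial cylinder of radius r = 0.4 cm (arbitrary length L) as the Gaussian surface (r < R).
Charge inside radius r per length L is ρ·πr²·L, so λ_enc = ρπr² = 8.746×10^-8 C/m.
Applying ∮E·dA = Q_enc/ε₀ with the end caps contributing no flux:
E = 2k|λ_enc|/r = 2(8.99×10^9)(8.746e-8)/(0.004) = 3.93×10^5 N/C.

|E| ≈ 3.93×10^5 N/C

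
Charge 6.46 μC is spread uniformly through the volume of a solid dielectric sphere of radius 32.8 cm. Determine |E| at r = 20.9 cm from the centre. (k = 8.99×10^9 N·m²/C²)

By spherical symmetry E is radial; choose a Gaussian sphere of radius r = 20.9 cm (r < R).
For a uniform sphere the enclosed fraction is (r/R)³, so Q_enc = (6.46 μC)(0.209/0.328)³ = 1.671×10^-6 C.
Since E is radial and uniform over the Gaussian sphere, Φ = E·4πr² = Q_enc/ε₀.
E = k|Q_enc|/r² = (8.99×10^9)(1.671×10^-6)/(0.209)² = 3.44×10^5 N/C.

3.44e5 N/C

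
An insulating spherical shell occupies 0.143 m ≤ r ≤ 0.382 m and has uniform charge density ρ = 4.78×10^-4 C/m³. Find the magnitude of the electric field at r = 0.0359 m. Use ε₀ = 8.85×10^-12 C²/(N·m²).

E = 0 (no enclosed charge)

Take a concentric spherical Gaussian surface of radius r = 0.0359 m (r < 0.143 m, inside the empty cavity).
No charge is enclosed, so by Gauss's law E·4πr² = 0 ⇒ E = 0.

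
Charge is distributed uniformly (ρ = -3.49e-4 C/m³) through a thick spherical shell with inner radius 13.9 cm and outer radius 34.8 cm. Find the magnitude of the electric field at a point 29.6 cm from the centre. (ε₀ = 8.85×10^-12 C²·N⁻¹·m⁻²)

|E| ≈ 3.49×10^6 V/m

Take a concentric spherical Gaussian surface of radius r = 29.6 cm (within the shell material, 13.9 cm < r < 34.8 cm).
Only the shell between 13.9 cm and r is enclosed: Q_enc = ρ·(4π/3)(r³ − a³) = (-3.49e-4)·(4π/3)·((0.296)³ − (0.139)³) = -3.399×10^-5 C.
Gauss's law: E·4πr² = Q_enc/ε₀.
E = |Q_enc|/(4πε₀r²) = (3.399×10^-5)/(4π·8.85×10^-12·(0.296)²) = 3.49×10^6 N/C.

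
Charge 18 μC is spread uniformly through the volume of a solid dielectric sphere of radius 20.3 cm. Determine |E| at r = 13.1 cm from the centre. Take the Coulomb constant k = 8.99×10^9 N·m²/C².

E = 2.53×10^6 N/C

By spherical symmetry E is radial; choose a Gaussian sphere of radius r = 13.1 cm (r < R).
Only the charge within r is enclosed: Q_enc = Q·(r/R)³ = (18 μC)·(13.1 cm/20.3 cm)³ = 4.837×10^-6 C.
Gauss's law: E·4πr² = Q_enc/ε₀.
E = k|Q_enc|/r² = (8.99×10^9)(4.837e-6)/(0.131)² = 2.53e6 N/C.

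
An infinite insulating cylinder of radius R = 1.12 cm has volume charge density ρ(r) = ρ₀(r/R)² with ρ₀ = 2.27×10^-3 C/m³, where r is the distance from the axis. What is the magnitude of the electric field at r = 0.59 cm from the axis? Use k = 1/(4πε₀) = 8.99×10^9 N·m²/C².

Choose a coaxial cylinder of radius r = 0.59 cm (arbitrary length L) as the Gaussian surface (r < R).
Integrating ρ over the cross-section to radius r: λ_enc = (2πρ₀/R²) ∫₀^r r'^3 dr' = 2πρ₀ r^4/(4·R²) = 3.444e-8 C/m.
Gauss's law: E·2πrL = λ_enc L/ε₀.
E = 2k|λ_enc|/r = 2(8.99×10^9)(3.444×10^-8)/(0.0059) = 1.05×10^5 N/C.

1.05×10^5 N/C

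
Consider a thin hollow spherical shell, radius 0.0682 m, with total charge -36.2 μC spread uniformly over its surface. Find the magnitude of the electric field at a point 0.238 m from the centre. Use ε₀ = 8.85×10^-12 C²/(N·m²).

E = 5.75e6 N/C

By spherical symmetry E is radial; choose a Gaussian sphere of radius r = 0.238 m (r > 0.0682 m).
The entire shell is enclosed: Q_enc = -3.62e-5 C.
Since E is radial and uniform over the Gaussian sphere, Φ = E·4πr² = Q_enc/ε₀.
E = |Q_enc|/(4πε₀r²) = (3.62e-5)/(4π·8.85×10^-12·(0.238)²) = 5.75e6 N/C.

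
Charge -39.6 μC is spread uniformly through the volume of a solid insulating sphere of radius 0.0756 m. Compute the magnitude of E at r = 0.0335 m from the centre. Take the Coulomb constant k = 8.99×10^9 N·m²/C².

E = 2.76×10^7 V/m

Take a concentric spherical Gaussian surface of radius r = 0.0335 m (r < R).
Only the charge within r is enclosed: Q_enc = Q·(r/R)³ = (-39.6 μC)·(0.0335 m/0.0756 m)³ = -3.446×10^-6 C.
Applying ∮E·dA = Q_enc/ε₀ with Φ = E(4πr²):
E = k|Q_enc|/r² = (8.99×10^9)(3.446×10^-6)/(0.0335)² = 2.76×10^7 N/C.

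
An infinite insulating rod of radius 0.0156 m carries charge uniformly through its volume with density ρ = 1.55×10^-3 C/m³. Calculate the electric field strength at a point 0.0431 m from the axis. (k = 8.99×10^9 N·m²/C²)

4.94e5 N/C

Coaxial Gaussian cylinder, radius r = 0.0431 m, length L (r > 0.0156 m, full cross-section enclosed).
λ_enc = ρ·πR² = (1.55×10^-3)π(0.0156)² = 1.185e-6 C/m.
Since E is radial and uniform over the curved surface, Φ = E·2πrL = Q_enc/ε₀ = λ_enc L/ε₀.
E = 2k|λ_enc|/r = 2(8.99×10^9)(1.185e-6)/(0.0431) = 4.94×10^5 N/C.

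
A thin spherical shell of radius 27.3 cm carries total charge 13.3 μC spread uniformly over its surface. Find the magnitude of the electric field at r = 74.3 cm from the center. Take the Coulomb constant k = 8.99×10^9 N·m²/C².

Symmetry ⇒ E = E(r) r̂. Gaussian sphere of radius r = 74.3 cm (r > 27.3 cm).
The entire shell is enclosed: Q_enc = 1.33×10^-5 C.
Applying ∮E·dA = Q_enc/ε₀ with Φ = E(4πr²):
E = k|Q_enc|/r² = (8.99×10^9)(1.33×10^-5)/(0.743)² = 2.17×10^5 N/C.

|E| = 2.17e5 V/m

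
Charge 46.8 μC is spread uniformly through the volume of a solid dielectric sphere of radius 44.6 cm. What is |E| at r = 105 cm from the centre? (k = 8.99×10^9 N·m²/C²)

By spherical symmetry E is radial; choose a Gaussian sphere of radius r = 105 cm (r > R, so the entire charge is enclosed).
Q_enc = 46.8 μC = 4.68×10^-5 C.
Applying ∮E·dA = Q_enc/ε₀ with Φ = E(4πr²):
E = k|Q_enc|/r² = (8.99×10^9)(4.68e-5)/(1.05)² = 3.82×10^5 N/C.

|E| = 3.82e5 N/C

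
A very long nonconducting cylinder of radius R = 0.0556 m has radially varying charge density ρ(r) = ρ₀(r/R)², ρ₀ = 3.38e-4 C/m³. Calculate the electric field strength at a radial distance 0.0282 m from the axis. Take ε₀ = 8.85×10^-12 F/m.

Take a coaxial cylindrical Gaussian surface of radius r = 0.0282 m and length L (r < R).
λ_enc = ∫₀^r ρ(r')·2πr' dr' = (2πρ₀/R²)·r^4/4 = 1.086e-7 C/m.
Since E is radial and uniform over the curved surface, Φ = E·2πrL = Q_enc/ε₀ = λ_enc L/ε₀.
E = |λ_enc|/(2πε₀r) = (1.086e-7)/(2π·8.85×10^-12·0.0282) = 6.93e4 N/C.

|E| = 6.93e4 N/C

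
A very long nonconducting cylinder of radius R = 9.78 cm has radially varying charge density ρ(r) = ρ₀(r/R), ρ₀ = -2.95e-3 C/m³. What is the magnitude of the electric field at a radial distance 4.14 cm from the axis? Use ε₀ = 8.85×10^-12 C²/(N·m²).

By cylindrical symmetry E is radial; use a coaxial Gaussian cylinder of radius 4.14 cm and length L (r < R).
λ_enc = ∫₀^r ρ(r')·2πr' dr' = (2πρ₀/R)·r^3/3 = -4.483×10^-6 C/m.
Gauss's law: E·2πrL = λ_enc L/ε₀.
E = |λ_enc|/(2πε₀r) = (4.483×10^-6)/(2π·8.85×10^-12·0.0414) = 1.95×10^6 N/C.

E ≈ 1.95×10^6 V/m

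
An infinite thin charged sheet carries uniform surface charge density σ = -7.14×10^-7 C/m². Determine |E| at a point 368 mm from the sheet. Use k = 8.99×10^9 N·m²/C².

E = 4.03×10^4 N/C

By planar symmetry E is perpendicular to the sheet and uniform; use a Gaussian pillbox with flat faces of area A on each side of the sheet.
Only the two end caps contribute flux: Φ = 2EA. With Q_enc = σA, Gauss's law gives E = |σ|/(2ε₀).
E = 2πk|σ| = 2π(8.99×10^9)(7.14×10^-7) = 4.03e4 N/C.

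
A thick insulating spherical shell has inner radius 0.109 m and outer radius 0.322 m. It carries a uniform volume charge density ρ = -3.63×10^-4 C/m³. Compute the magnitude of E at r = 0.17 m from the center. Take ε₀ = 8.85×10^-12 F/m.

1.71×10^6 N/C

By spherical symmetry E is radial; choose a Gaussian sphere of radius r = 0.17 m (within the shell material, 0.109 m < r < 0.322 m).
Only the shell between 0.109 m and r is enclosed: Q_enc = ρ·(4π/3)(r³ − a³) = (-3.63e-4)·(4π/3)·((0.17)³ − (0.109)³) = -5.501e-6 C.
Applying ∮E·dA = Q_enc/ε₀ with Φ = E(4πr²):
E = |Q_enc|/(4πε₀r²) = (5.501×10^-6)/(4π·8.85×10^-12·(0.17)²) = 1.71×10^6 N/C.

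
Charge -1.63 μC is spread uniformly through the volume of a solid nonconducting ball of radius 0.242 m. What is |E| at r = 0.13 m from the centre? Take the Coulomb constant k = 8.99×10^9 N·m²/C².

E ≈ 1.34×10^5 N/C

Take a concentric spherical Gaussian surface of radius r = 0.13 m (r < R).
For a uniform sphere the enclosed fraction is (r/R)³, so Q_enc = (-1.63 μC)(0.13/0.242)³ = -2.527×10^-7 C.
By Gauss's law, ∮E·dA = E·4πr² = Q_enc/ε₀.
E = k|Q_enc|/r² = (8.99×10^9)(2.527×10^-7)/(0.13)² = 1.34e5 N/C.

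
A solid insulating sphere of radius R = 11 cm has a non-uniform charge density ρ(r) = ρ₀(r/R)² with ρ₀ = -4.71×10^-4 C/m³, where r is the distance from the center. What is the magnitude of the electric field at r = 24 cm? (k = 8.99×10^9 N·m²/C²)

Symmetry ⇒ E = E(r) r̂. Gaussian sphere of radius r = 24 cm (r > R, all charge enclosed).
Q_enc = 4π ∫₀^R ρ₀(r'/R)^2 r'² dr' = 4πρ₀R³/5 = -1.576×10^-6 C.
By Gauss's law, ∮E·dA = E·4πr² = Q_enc/ε₀.
E = k|Q_enc|/r² = (8.99×10^9)(1.576×10^-6)/(0.24)² = 2.46×10^5 N/C.

2.46×10^5 V/m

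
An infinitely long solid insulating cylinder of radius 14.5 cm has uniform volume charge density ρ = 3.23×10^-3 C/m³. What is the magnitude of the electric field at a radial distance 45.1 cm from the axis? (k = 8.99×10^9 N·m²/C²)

Take a coaxial cylindrical Gaussian surface of radius r = 45.1 cm and length L (r > 14.5 cm, full cross-section enclosed).
λ_enc = ρ·πR² = (3.23×10^-3)π(0.145)² = 2.133e-4 C/m.
By Gauss's law (flux through the curved wall only), E·2πrL = λ_enc L/ε₀.
E = 2k|λ_enc|/r = 2(8.99×10^9)(2.133×10^-4)/(0.451) = 8.51e6 N/C.

8.51e6 N/C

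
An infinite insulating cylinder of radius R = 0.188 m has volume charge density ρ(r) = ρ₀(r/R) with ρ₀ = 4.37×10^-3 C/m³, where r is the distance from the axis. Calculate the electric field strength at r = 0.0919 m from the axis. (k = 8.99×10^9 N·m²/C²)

|E| ≈ 7.39×10^6 V/m

Coaxial Gaussian cylinder, radius r = 0.0919 m, length L (r < R).
λ_enc = ∫₀^r ρ(r')·2πr' dr' = (2πρ₀/R)·r^3/3 = 3.779×10^-5 C/m.
By Gauss's law (flux through the curved wall only), E·2πrL = λ_enc L/ε₀.
E = 2k|λ_enc|/r = 2(8.99×10^9)(3.779×10^-5)/(0.0919) = 7.39e6 N/C.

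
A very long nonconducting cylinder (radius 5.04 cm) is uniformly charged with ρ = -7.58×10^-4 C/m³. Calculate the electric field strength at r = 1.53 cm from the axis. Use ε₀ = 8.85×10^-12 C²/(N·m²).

E = 6.55×10^5 N/C

Choose a coaxial cylinder of radius r = 1.53 cm (arbitrary length L) as the Gaussian surface (r < R).
Charge inside radius r per length L is ρ·πr²·L, so λ_enc = ρπr² = -5.574e-7 C/m.
By Gauss's law (flux through the curved wall only), E·2πrL = λ_enc L/ε₀.
E = |λ_enc|/(2πε₀r) = (5.574×10^-7)/(2π·8.85×10^-12·0.0153) = 6.55×10^5 N/C.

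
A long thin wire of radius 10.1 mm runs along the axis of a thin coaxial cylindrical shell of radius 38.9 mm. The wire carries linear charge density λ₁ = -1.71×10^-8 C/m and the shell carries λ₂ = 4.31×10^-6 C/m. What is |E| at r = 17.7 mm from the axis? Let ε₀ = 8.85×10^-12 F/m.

Coaxial Gaussian cylinder, radius r = 17.7 mm, length L (between the conductors, 10.1 mm < r < 38.9 mm).
Only the inner wire is enclosed; the outer shell contributes nothing inside itself. λ_enc = λ₁ = -1.71×10^-8 C/m.
Since E is radial and uniform over the curved surface, Φ = E·2πrL = Q_enc/ε₀ = λ_enc L/ε₀.
E = |λ_enc|/(2πε₀r) = (1.71×10^-8)/(2π·8.85×10^-12·0.0177) = 1.74e4 N/C.

E = 1.74e4 N/C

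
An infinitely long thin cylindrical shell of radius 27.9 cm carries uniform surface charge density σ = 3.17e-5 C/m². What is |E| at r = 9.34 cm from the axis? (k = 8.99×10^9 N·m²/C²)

E = 0 (no enclosed charge)

Choose a coaxial cylinder of radius r = 9.34 cm (arbitrary length L) as the Gaussian surface (r < 27.9 cm, inside the shell).
All the surface charge lies outside this cylinder: Q_enc = 0, hence E = 0.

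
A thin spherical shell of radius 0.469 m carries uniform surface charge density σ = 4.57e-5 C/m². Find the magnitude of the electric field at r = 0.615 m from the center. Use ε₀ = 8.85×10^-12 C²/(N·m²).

3.00×10^6 V/m

Symmetry ⇒ E = E(r) r̂. Gaussian sphere of radius r = 0.615 m (r > 0.469 m).
The entire shell is enclosed: Q_enc = σ·4πR² = (4.57e-5)·4π·(0.469)² = 1.263e-4 C.
By Gauss's law, ∮E·dA = E·4πr² = Q_enc/ε₀.
E = |Q_enc|/(4πε₀r²) = (1.263e-4)/(4π·8.85×10^-12·(0.615)²) = 3.00×10^6 N/C.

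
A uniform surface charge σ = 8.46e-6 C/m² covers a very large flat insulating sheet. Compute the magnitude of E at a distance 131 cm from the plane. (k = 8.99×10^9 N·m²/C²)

E = 4.78×10^5 V/m

Choose a cylindrical pillbox piercing the sheet, end faces (area A) parallel to it.
Flux Φ = 2EA and Q_enc = σA, so 2EA = σA/ε₀ ⇒ E = |σ|/(2ε₀), independent of distance.
E = 2πk|σ| = 2π(8.99×10^9)(8.46e-6) = 4.78×10^5 N/C.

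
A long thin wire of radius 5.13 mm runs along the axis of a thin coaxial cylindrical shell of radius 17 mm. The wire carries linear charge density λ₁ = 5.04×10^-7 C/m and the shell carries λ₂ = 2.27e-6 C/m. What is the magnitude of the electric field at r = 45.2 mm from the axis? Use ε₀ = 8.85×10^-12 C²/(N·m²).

By cylindrical symmetry E is radial; use a coaxial Gaussian cylinder of radius 45.2 mm and length L (r > 17 mm, enclosing both).
λ_enc = λ₁ + λ₂ = (5.04e-7) + (2.27e-6) = 2.774×10^-6 C/m.
Gauss's law: E·2πrL = λ_enc L/ε₀.
E = |λ_enc|/(2πε₀r) = (2.774×10^-6)/(2π·8.85×10^-12·0.0452) = 1.10×10^6 N/C.

E ≈ 1.10×10^6 N/C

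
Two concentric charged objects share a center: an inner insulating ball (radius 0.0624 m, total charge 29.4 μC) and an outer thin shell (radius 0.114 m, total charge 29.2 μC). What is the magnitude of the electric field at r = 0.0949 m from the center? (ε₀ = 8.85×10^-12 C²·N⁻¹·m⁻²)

By spherical symmetry E is radial; choose a Gaussian sphere of radius r = 0.0949 m (between the bodies, 0.0624 m < r < 0.114 m).
Only the inner charge is enclosed; the outer shell contributes nothing inside itself. Q_enc = 29.4 μC = 2.94×10^-5 C.
Since E is radial and uniform over the Gaussian sphere, Φ = E·4πr² = Q_enc/ε₀.
E = |Q_enc|/(4πε₀r²) = (2.94×10^-5)/(4π·8.85×10^-12·(0.0949)²) = 2.94×10^7 N/C.

E ≈ 2.94×10^7 N/C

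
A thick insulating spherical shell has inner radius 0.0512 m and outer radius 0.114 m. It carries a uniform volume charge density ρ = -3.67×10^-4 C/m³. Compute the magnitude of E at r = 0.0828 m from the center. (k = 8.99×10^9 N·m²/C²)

Use a concentric Gaussian sphere at r = 0.0828 m (within the shell material, 0.0512 m < r < 0.114 m).
Only the shell between 0.0512 m and r is enclosed: Q_enc = ρ·(4π/3)(r³ − a³) = (-3.67×10^-4)·(4π/3)·((0.0828)³ − (0.0512)³) = -6.663e-7 C.
By Gauss's law, ∮E·dA = E·4πr² = Q_enc/ε₀.
E = k|Q_enc|/r² = (8.99×10^9)(6.663×10^-7)/(0.0828)² = 8.74e5 N/C.

8.74×10^5 N/C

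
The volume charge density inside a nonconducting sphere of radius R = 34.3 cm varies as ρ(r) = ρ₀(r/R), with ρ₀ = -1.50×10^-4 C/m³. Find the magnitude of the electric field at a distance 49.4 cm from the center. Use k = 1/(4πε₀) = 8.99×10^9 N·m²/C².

Use a concentric Gaussian sphere at r = 49.4 cm (r > R, all charge enclosed).
Q_enc = 4π ∫₀^R ρ₀(r'/R)^1 r'² dr' = 4πρ₀R³/4 = -1.902×10^-5 C.
Since E is radial and uniform over the Gaussian sphere, Φ = E·4πr² = Q_enc/ε₀.
E = k|Q_enc|/r² = (8.99×10^9)(1.902×10^-5)/(0.494)² = 7.01e5 N/C.

|E| = 7.01×10^5 N/C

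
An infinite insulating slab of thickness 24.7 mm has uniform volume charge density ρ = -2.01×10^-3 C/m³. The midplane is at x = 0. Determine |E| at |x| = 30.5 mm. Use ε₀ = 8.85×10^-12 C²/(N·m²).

E ≈ 2.80×10^6 N/C

The point |x| = 30.5 mm lies outside the slab (half-thickness 0.01235 m). A symmetric pillbox spanning the full slab encloses Q_enc = ρ·d·A.
Flux = 2EA ⇒ E = |ρ|d/(2ε₀), independent of distance outside.
E = (2.01×10^-3)(0.0247)/(2·8.85×10^-12) = 2.80×10^6 N/C.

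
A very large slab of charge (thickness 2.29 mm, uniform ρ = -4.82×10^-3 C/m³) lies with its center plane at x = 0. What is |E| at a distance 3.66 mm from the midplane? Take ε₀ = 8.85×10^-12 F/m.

The point |x| = 3.66 mm lies outside the slab (half-thickness 0.001145 m). A symmetric pillbox spanning the full slab encloses Q_enc = ρ·d·A.
Flux = 2EA ⇒ E = |ρ|d/(2ε₀), independent of distance outside.
E = (4.82×10^-3)(0.00229)/(2·8.85×10^-12) = 6.24×10^5 N/C.

6.24×10^5 V/m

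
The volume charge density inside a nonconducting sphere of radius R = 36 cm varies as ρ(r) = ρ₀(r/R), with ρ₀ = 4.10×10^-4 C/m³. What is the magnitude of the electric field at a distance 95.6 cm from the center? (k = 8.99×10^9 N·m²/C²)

Use a concentric Gaussian sphere at r = 95.6 cm (r > R, all charge enclosed).
Q_enc = 4π ∫₀^R ρ₀(r'/R)^1 r'² dr' = 4πρ₀R³/4 = 6.01e-5 C.
Applying ∮E·dA = Q_enc/ε₀ with Φ = E(4πr²):
E = k|Q_enc|/r² = (8.99×10^9)(6.01×10^-5)/(0.956)² = 5.91×10^5 N/C.

E = 5.91e5 V/m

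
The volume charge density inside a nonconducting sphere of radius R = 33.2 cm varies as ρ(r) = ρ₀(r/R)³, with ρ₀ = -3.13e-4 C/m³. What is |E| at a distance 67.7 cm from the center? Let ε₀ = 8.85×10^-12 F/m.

Take a concentric spherical Gaussian surface of radius r = 67.7 cm (r > R, all charge enclosed).
Q_enc = 4π ∫₀^R ρ₀(r'/R)^3 r'² dr' = 4πρ₀R³/6 = -2.399e-5 C.
By Gauss's law, ∮E·dA = E·4πr² = Q_enc/ε₀.
E = |Q_enc|/(4πε₀r²) = (2.399×10^-5)/(4π·8.85×10^-12·(0.677)²) = 4.71×10^5 N/C.

|E| ≈ 4.71×10^5 N/C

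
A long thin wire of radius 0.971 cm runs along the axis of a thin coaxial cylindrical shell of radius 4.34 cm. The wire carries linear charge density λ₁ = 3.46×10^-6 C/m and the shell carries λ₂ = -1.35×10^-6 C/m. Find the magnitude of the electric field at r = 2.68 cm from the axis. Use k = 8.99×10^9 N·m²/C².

Choose a coaxial cylinder of radius r = 2.68 cm (arbitrary length L) as the Gaussian surface (between the conductors, 0.971 cm < r < 4.34 cm).
The shell at 4.34 cm lies outside the Gaussian surface, so λ_enc = λ₁ = 3.46×10^-6 C/m.
By Gauss's law (flux through the curved wall only), E·2πrL = λ_enc L/ε₀.
E = 2k|λ_enc|/r = 2(8.99×10^9)(3.46e-6)/(0.0268) = 2.32×10^6 N/C.

E = 2.32×10^6 N/C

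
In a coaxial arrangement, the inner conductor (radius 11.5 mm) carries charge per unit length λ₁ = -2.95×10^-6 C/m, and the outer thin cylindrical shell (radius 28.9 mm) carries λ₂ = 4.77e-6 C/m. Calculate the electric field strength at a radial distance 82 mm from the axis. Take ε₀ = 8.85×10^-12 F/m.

|E| ≈ 3.99×10^5 N/C

Take a coaxial cylindrical Gaussian surface of radius r = 82 mm and length L (r > 28.9 mm, enclosing both).
λ_enc = λ₁ + λ₂ = (-2.95×10^-6) + (4.77e-6) = 1.82e-6 C/m.
Applying ∮E·dA = Q_enc/ε₀ with the end caps contributing no flux:
E = |λ_enc|/(2πε₀r) = (1.82×10^-6)/(2π·8.85×10^-12·0.082) = 3.99×10^5 N/C.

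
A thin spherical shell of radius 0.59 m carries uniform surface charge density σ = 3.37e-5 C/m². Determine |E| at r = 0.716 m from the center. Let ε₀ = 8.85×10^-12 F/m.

|E| = 2.59×10^6 N/C

Symmetry ⇒ E = E(r) r̂. Gaussian sphere of radius r = 0.716 m (r > 0.59 m).
The entire shell is enclosed: Q_enc = σ·4πR² = (3.37e-5)·4π·(0.59)² = 1.474×10^-4 C.
Since E is radial and uniform over the Gaussian sphere, Φ = E·4πr² = Q_enc/ε₀.
E = |Q_enc|/(4πε₀r²) = (1.474e-4)/(4π·8.85×10^-12·(0.716)²) = 2.59e6 N/C.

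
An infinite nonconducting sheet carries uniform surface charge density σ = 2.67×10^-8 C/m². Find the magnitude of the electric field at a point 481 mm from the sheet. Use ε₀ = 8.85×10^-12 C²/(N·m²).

1.51×10^3 V/m

By planar symmetry E is perpendicular to the sheet and uniform; use a Gaussian pillbox with flat faces of area A on each side of the sheet.
Only the two end caps contribute flux: Φ = 2EA. With Q_enc = σA, Gauss's law gives E = |σ|/(2ε₀).
E = |σ|/(2ε₀) = (2.67e-8)/(2·8.85×10^-12) = 1.51e3 N/C.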